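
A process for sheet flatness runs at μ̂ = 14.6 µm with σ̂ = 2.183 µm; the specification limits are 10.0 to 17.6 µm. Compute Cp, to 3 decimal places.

0.580

Cp = (USL − LSL) / (6σ̂) = (17.6 − 10.0) / (6 × 2.183) = 7.6000 / 13.0980 = 0.5802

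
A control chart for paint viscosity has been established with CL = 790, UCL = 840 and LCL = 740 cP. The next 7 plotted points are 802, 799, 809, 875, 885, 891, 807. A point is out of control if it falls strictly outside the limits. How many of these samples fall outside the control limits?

Compare each point to [740, 840]: sample 4 = 875 > UCL; sample 5 = 885 > UCL; sample 6 = 891 > UCL.

3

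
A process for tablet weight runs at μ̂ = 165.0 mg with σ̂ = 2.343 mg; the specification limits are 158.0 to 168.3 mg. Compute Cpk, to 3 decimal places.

0.469

Cpu = (USL − μ̂) / (3σ̂) = (168.3 − 165.0) / (3 × 2.343) = 0.4695; Cpl = (μ̂ − LSL) / (3σ̂) = (165.0 − 158.0) / (3 × 2.343) = 0.9959; Cpk = min(Cpu, Cpl) = 0.4695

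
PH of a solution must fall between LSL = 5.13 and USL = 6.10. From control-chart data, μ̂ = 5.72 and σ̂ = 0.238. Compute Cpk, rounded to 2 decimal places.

Cpu = (USL − μ̂) / (3σ̂) = (6.10 − 5.72) / (3 × 0.238) = 0.5322; Cpl = (μ̂ − LSL) / (3σ̂) = (5.72 − 5.13) / (3 × 0.238) = 0.8263; Cpk = min(Cpu, Cpl) = 0.5322

0.53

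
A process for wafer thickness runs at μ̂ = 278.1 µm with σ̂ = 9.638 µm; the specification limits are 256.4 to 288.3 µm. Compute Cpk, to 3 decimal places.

Cpu = (USL − μ̂) / (3σ̂) = (288.3 − 278.1) / (3 × 9.638) = 0.3528; Cpl = (μ̂ − LSL) / (3σ̂) = (278.1 − 256.4) / (3 × 9.638) = 0.7505; Cpk = min(Cpu, Cpl) = 0.3528

0.353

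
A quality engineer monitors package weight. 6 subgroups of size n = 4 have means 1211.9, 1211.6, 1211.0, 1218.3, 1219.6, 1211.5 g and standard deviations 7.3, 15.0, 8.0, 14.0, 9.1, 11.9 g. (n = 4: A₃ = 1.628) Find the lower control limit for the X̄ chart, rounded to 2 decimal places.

1196.27

X̄̄ = (1211.9 + 1211.6 + 1211.0 + 1218.3 + 1219.6 + 1211.5) / 6 = 1213.9833
s̄ = (7.3 + 15.0 + 8.0 + 14.0 + 9.1 + 11.9) / 6 = 10.8833
LCL = X̄̄ − A₃·s̄ = 1213.9833 − 1.628 × 10.8833 = 1196.2653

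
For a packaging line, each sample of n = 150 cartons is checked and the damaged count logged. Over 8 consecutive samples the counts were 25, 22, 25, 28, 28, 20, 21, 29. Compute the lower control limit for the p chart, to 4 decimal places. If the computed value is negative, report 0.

p̄ = Σdᵢ / (k·n) = 198 / (8 × 150) = 0.16500
LCL = p̄ − 3·√(p̄(1−p̄)/n) = 0.16500 − 3 × 0.03031 = 0.07408

0.0741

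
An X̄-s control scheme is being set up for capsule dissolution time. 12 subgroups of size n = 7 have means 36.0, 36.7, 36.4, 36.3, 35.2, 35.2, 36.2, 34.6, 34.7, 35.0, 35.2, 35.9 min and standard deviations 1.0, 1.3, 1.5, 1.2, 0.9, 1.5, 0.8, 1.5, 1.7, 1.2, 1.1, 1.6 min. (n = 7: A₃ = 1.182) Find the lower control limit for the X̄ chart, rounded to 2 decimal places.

X̄̄ = (36.0 + 36.7 + 36.4 + 36.3 + 35.2 + 35.2 + 36.2 + 34.6 + 34.7 + 35.0 + 35.2 + 35.9) / 12 = 35.6167
s̄ = (1.0 + 1.3 + 1.5 + 1.2 + 0.9 + 1.5 + 0.8 + 1.5 + 1.7 + 1.2 + 1.1 + 1.6) / 12 = 1.2750
LCL = X̄̄ − A₃·s̄ = 35.6167 − 1.182 × 1.2750 = 34.1096

34.11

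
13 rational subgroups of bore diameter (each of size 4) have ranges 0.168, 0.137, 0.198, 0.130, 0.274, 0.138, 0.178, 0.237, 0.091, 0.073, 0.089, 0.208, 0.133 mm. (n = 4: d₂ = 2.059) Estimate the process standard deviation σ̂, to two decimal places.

0.08

R̄ = (0.168 + 0.137 + 0.198 + 0.130 + 0.274 + 0.138 + 0.178 + 0.237 + 0.091 + 0.073 + 0.089 + 0.208 + 0.133) / 13 = 0.1580
σ̂ = R̄ / d₂ = 0.1580 / 2.059 = 0.0767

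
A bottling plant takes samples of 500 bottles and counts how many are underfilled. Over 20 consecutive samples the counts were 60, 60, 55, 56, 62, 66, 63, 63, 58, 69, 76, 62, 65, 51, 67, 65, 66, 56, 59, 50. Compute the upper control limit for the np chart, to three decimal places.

83.475

p̄ = Σdᵢ / (k·n) = 1229 / (20 × 500) = 0.12290
UCL = np̄ + 3·√(np̄(1−p̄)) = 61.4500 + 3 × √(61.4500×0.87710) = 61.4500 + 3 × 7.3415 = 83.4745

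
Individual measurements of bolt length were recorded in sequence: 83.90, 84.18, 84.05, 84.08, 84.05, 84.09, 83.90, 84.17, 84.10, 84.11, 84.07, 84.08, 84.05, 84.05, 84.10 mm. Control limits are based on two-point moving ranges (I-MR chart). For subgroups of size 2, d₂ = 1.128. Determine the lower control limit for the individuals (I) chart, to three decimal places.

X̄ = (83.90 + 84.18 + 84.05 + 84.08 + 84.05 + 84.09 + 83.90 + 84.17 + 84.10 + 84.11 + 84.07 + 84.08 + 84.05 + 84.05 + 84.10) / 15 = 84.0653
Moving ranges: 0.28, 0.13, 0.03, 0.03, 0.04, 0.19, 0.27, 0.07, 0.01, 0.04, 0.01, 0.03, 0.00, 0.05; M̄R̄ = 1.1800 / 14 = 0.0843
LCL = X̄ − 3·M̄R̄/d₂ = 84.0653 − 3 × 0.0843 / 1.128 = 83.8412

83.841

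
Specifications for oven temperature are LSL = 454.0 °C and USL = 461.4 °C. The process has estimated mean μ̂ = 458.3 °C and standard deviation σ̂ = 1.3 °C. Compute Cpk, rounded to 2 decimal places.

Cpu = (USL − μ̂) / (3σ̂) = (461.4 − 458.3) / (3 × 1.3) = 0.7949; Cpl = (μ̂ − LSL) / (3σ̂) = (458.3 − 454.0) / (3 × 1.3) = 1.1026; Cpk = min(Cpu, Cpl) = 0.7949

0.79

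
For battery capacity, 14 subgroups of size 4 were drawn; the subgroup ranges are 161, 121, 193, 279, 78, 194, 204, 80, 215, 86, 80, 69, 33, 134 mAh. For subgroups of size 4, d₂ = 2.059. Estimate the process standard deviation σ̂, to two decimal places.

R̄ = (161 + 121 + 193 + 279 + 78 + 194 + 204 + 80 + 215 + 86 + 80 + 69 + 33 + 134) / 14 = 137.6429
σ̂ = R̄ / d₂ = 137.6429 / 2.059 = 66.8494

66.85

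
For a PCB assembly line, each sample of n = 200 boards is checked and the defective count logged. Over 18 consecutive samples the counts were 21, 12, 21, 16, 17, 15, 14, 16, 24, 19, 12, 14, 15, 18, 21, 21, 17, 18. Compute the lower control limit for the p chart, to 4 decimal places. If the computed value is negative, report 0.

0.0268

p̄ = Σdᵢ / (k·n) = 311 / (18 × 200) = 0.08639
LCL = p̄ − 3·√(p̄(1−p̄)/n) = 0.08639 − 3 × 0.01987 = 0.02679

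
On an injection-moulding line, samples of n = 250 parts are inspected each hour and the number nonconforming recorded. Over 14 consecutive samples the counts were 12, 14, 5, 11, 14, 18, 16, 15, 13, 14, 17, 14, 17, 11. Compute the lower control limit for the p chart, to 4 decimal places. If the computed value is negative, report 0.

p̄ = Σdᵢ / (k·n) = 191 / (14 × 250) = 0.05457
LCL = p̄ − 3·√(p̄(1−p̄)/n) = 0.05457 − 3 × 0.01437 = 0.01147

0.0115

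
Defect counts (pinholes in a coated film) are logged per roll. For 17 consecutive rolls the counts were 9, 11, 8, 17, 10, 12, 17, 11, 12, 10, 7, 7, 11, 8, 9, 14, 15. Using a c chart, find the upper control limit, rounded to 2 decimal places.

21.04

c̄ = (9 + 11 + 8 + 17 + 10 + 12 + 17 + 11 + 12 + 10 + 7 + 7 + 11 + 8 + 9 + 14 + 15) / 17 = 188 / 17 = 11.0588
UCL = c̄ + 3√c̄ = 11.0588 + 3 × √11.0588 = 11.0588 + 3 × 3.3255 = 21.0353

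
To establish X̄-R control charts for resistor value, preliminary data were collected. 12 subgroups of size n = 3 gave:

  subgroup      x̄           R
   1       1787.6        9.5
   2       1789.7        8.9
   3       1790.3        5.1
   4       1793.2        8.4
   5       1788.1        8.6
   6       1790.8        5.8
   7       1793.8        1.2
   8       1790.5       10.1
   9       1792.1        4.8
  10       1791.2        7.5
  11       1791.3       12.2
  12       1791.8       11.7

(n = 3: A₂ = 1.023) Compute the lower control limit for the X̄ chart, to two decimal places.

X̄̄ = (1787.6 + 1789.7 + 1790.3 + 1793.2 + 1788.1 + 1790.8 + 1793.8 + 1790.5 + 1792.1 + 1791.2 + 1791.3 + 1791.8) / 12 = 21490.4000 / 12 = 1790.8667
R̄ = (9.5 + 8.9 + 5.1 + 8.4 + 8.6 + 5.8 + 1.2 + 10.1 + 4.8 + 7.5 + 12.2 + 11.7) / 12 = 93.8000 / 12 = 7.8167
LCL = X̄̄ − A₂·R̄ = 1790.8667 − 1.023 × 7.8167 = 1782.8702

1782.87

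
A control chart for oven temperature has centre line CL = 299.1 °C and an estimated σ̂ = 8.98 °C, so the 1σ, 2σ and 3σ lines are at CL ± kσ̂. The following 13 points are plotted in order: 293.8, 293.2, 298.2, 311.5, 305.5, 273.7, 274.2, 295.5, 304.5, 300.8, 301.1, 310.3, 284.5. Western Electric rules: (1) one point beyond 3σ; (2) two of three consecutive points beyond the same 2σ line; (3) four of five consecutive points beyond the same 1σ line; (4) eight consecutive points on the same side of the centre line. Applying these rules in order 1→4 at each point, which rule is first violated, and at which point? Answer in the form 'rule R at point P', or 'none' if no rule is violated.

Zone of each point (C = within 1σ̂, B = 1σ̂–2σ̂, A = 2σ̂–3σ̂, * = beyond 3σ̂; sign = side of CL): 1:-C, 2:-C, 3:-C, 4:+B, 5:+C, 6:-A, 7:-A, 8:-C, 9:+C, 10:+C, 11:+C, 12:+B, 13:-B
Rule 2 (two of three consecutive points beyond the same 2σ limit) is satisfied at point 7.

rule 2 at point 7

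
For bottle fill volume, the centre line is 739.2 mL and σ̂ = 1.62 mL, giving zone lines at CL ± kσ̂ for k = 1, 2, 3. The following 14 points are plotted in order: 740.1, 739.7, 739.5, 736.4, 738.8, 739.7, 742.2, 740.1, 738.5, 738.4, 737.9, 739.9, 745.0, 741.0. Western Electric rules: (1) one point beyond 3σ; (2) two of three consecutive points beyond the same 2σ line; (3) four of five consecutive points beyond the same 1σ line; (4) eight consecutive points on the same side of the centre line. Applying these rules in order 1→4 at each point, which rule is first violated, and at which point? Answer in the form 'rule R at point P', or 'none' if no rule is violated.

rule 1 at point 13

Zone of each point (C = within 1σ̂, B = 1σ̂–2σ̂, A = 2σ̂–3σ̂, * = beyond 3σ̂; sign = side of CL): 1:+C, 2:+C, 3:+C, 4:-B, 5:-C, 6:+C, 7:+B, 8:+C, 9:-C, 10:-C, 11:-C, 12:+C, 13:+*, 14:+B
Rule 1 (one point beyond the 3σ limits) is satisfied at point 13.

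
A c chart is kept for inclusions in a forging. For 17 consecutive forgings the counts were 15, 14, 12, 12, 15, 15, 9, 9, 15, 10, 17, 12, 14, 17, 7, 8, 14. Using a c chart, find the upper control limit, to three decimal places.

23.316

c̄ = (15 + 14 + 12 + 12 + 15 + 15 + 9 + 9 + 15 + 10 + 17 + 12 + 14 + 17 + 7 + 8 + 14) / 17 = 215 / 17 = 12.6471
UCL = c̄ + 3√c̄ = 12.6471 + 3 × √12.6471 = 12.6471 + 3 × 3.5563 = 23.3159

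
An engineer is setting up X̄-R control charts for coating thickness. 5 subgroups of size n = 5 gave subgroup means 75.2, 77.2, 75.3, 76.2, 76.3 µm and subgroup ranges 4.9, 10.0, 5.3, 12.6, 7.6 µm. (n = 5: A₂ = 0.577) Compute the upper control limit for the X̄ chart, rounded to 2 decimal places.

80.70

X̄̄ = (75.2 + 77.2 + 75.3 + 76.2 + 76.3) / 5 = 380.2000 / 5 = 76.0400
R̄ = (4.9 + 10.0 + 5.3 + 12.6 + 7.6) / 5 = 40.4000 / 5 = 8.0800
UCL = X̄̄ + A₂·R̄ = 76.0400 + 0.577 × 8.0800 = 80.7022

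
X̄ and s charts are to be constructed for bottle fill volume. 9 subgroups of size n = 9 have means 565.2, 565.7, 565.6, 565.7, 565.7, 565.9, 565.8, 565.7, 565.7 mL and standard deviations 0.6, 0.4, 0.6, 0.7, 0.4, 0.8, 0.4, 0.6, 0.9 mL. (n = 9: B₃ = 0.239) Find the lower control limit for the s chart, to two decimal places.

0.14

s̄ = (0.6 + 0.4 + 0.6 + 0.7 + 0.4 + 0.8 + 0.4 + 0.6 + 0.9) / 9 = 0.6000
LCL_s = B₃·s̄ = 0.239 × 0.6000 = 0.1434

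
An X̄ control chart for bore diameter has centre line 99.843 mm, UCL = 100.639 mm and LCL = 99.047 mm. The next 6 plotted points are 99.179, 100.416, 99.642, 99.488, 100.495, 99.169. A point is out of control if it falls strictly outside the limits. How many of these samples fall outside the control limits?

All 6 points lie within [99.047, 100.639].

0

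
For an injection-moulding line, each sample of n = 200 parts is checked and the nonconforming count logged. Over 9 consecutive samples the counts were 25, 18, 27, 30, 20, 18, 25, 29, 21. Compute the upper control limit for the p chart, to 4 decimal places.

0.1869

p̄ = Σdᵢ / (k·n) = 213 / (9 × 200) = 0.11833
UCL = p̄ + 3·√(p̄(1−p̄)/n) = 0.11833 + 3 × √(0.11833×0.88167/200) = 0.11833 + 3 × 0.02284 = 0.18685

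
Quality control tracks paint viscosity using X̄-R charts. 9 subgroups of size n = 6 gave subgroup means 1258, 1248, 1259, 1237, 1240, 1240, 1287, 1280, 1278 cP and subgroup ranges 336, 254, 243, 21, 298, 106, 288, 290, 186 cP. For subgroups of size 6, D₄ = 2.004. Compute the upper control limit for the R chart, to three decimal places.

R̄ = (336 + 254 + 243 + 21 + 298 + 106 + 288 + 290 + 186) / 9 = 2022.0000 / 9 = 224.6667
UCL_R = D₄·R̄ = 2.004 × 224.6667 = 450.2320

450.232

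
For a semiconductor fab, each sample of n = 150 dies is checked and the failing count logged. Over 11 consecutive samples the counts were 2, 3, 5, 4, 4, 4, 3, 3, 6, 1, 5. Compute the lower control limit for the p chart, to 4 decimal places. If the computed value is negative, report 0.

0.0000

p̄ = Σdᵢ / (k·n) = 40 / (11 × 150) = 0.02424
LCL = p̄ − 3·√(p̄(1−p̄)/n) = 0.02424 − 3 × 0.01256 = -0.01343 → 0 (negative, so LCL = 0)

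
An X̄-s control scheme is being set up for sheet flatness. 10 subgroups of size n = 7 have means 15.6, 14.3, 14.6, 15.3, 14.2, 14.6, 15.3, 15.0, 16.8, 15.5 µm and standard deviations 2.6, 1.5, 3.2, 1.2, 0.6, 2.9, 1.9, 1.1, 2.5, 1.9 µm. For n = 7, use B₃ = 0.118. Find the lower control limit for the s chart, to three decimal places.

0.229

s̄ = (2.6 + 1.5 + 3.2 + 1.2 + 0.6 + 2.9 + 1.9 + 1.1 + 2.5 + 1.9) / 10 = 1.9400
LCL_s = B₃·s̄ = 0.118 × 1.9400 = 0.2289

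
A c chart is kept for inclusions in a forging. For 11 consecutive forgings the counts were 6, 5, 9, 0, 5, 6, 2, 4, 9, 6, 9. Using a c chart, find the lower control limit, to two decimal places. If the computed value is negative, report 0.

0.00

c̄ = (6 + 5 + 9 + 0 + 5 + 6 + 2 + 4 + 9 + 6 + 9) / 11 = 61 / 11 = 5.5455
LCL = c̄ − 3√c̄ = 5.5455 − 3 × 2.3549 = -1.5192 → 0 (cannot be negative)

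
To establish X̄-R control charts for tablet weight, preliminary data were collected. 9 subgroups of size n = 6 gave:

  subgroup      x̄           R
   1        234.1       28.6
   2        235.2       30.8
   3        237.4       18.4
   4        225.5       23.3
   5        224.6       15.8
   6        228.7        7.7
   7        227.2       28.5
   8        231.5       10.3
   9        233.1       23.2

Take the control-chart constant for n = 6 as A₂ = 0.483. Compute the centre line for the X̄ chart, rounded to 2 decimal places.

230.81

X̄̄ = (234.1 + 235.2 + 237.4 + 225.5 + 224.6 + 228.7 + 227.2 + 231.5 + 233.1) / 9 = 2077.3000 / 9 = 230.8111
CL = X̄̄ = 230.8111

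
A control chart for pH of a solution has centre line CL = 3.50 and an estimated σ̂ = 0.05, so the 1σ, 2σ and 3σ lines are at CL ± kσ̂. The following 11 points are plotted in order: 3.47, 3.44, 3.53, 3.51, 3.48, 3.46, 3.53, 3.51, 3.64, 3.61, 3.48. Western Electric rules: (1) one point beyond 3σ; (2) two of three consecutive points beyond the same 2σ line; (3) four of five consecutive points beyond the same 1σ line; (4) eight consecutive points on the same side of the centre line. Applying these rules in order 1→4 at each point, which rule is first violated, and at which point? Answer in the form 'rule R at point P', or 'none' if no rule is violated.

rule 2 at point 10

Zone of each point (C = within 1σ̂, B = 1σ̂–2σ̂, A = 2σ̂–3σ̂, * = beyond 3σ̂; sign = side of CL): 1:-C, 2:-B, 3:+C, 4:+C, 5:-C, 6:-C, 7:+C, 8:+C, 9:+A, 10:+A, 11:-C
Rule 2 (two of three consecutive points beyond the same 2σ limit) is satisfied at point 10.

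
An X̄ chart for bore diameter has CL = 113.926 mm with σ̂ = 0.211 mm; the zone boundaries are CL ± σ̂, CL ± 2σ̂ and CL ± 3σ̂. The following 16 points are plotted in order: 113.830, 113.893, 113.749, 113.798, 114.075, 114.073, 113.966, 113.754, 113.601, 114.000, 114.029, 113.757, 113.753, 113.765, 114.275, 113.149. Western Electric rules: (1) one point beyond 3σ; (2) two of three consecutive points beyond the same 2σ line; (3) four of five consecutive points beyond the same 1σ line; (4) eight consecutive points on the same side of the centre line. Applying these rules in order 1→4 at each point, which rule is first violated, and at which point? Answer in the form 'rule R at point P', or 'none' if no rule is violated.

rule 1 at point 16

Zone of each point (C = within 1σ̂, B = 1σ̂–2σ̂, A = 2σ̂–3σ̂, * = beyond 3σ̂; sign = side of CL): 1:-C, 2:-C, 3:-C, 4:-C, 5:+C, 6:+C, 7:+C, 8:-C, 9:-B, 10:+C, 11:+C, 12:-C, 13:-C, 14:-C, 15:+B, 16:-*
Rule 1 (one point beyond the 3σ limits) is satisfied at point 16.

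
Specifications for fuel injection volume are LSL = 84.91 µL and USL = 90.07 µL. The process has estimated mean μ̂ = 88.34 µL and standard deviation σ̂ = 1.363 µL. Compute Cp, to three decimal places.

Cp = (USL − LSL) / (6σ̂) = (90.07 − 84.91) / (6 × 1.363) = 5.1600 / 8.1780 = 0.6310

0.631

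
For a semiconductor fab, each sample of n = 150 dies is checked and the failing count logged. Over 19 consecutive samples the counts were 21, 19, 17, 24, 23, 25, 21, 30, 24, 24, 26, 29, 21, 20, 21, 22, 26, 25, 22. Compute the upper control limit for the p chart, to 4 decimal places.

0.2429

p̄ = Σdᵢ / (k·n) = 440 / (19 × 150) = 0.15439
UCL = p̄ + 3·√(p̄(1−p̄)/n) = 0.15439 + 3 × √(0.15439×0.84561/150) = 0.15439 + 3 × 0.02950 = 0.24289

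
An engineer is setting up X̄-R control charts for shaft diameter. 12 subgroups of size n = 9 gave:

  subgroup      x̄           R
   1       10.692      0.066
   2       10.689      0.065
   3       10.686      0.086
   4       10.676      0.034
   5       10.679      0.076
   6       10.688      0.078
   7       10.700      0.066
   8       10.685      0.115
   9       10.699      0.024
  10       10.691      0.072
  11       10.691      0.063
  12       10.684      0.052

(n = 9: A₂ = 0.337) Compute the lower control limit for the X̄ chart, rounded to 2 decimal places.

X̄̄ = (10.692 + 10.689 + 10.686 + 10.676 + 10.679 + 10.688 + 10.700 + 10.685 + 10.699 + 10.691 + 10.691 + 10.684) / 12 = 128.2600 / 12 = 10.6883
R̄ = (0.066 + 0.065 + 0.086 + 0.034 + 0.076 + 0.078 + 0.066 + 0.115 + 0.024 + 0.072 + 0.063 + 0.052) / 12 = 0.7970 / 12 = 0.0664
LCL = X̄̄ − A₂·R̄ = 10.6883 − 0.337 × 0.0664 = 10.6660

10.67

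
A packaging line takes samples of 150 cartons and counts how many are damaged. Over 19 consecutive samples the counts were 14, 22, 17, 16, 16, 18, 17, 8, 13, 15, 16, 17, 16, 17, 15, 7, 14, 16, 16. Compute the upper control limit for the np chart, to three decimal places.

26.371

p̄ = Σdᵢ / (k·n) = 290 / (19 × 150) = 0.10175
UCL = np̄ + 3·√(np̄(1−p̄)) = 15.2632 + 3 × √(15.2632×0.89825) = 15.2632 + 3 × 3.7027 = 26.3713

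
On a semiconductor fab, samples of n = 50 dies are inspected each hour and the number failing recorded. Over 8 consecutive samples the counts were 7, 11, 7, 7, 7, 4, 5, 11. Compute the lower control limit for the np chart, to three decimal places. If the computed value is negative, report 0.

0.000

p̄ = Σdᵢ / (k·n) = 59 / (8 × 50) = 0.14750
LCL = np̄ − 3·√(np̄(1−p̄)) = 7.3750 − 3 × 2.5074 = -0.1473 → 0 (negative, so LCL = 0)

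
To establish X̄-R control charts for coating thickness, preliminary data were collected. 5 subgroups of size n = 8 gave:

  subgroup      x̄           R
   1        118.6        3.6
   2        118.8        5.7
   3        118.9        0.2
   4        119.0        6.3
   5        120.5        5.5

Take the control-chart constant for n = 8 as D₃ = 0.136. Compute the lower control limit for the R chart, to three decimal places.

0.579

R̄ = (3.6 + 5.7 + 0.2 + 6.3 + 5.5) / 5 = 21.3000 / 5 = 4.2600
LCL_R = D₃·R̄ = 0.136 × 4.2600 = 0.5794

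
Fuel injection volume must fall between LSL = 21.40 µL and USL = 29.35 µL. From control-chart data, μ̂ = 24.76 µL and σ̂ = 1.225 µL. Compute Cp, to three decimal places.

Cp = (USL − LSL) / (6σ̂) = (29.35 − 21.40) / (6 × 1.225) = 7.9500 / 7.3500 = 1.0816

1.082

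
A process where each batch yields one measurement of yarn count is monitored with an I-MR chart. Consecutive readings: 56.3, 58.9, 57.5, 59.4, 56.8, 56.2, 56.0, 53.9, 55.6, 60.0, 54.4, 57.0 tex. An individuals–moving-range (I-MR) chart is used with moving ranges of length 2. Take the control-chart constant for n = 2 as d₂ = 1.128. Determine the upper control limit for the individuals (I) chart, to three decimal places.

X̄ = (56.3 + 58.9 + 57.5 + 59.4 + 56.8 + 56.2 + 56.0 + 53.9 + 55.6 + 60.0 + 54.4 + 57.0) / 12 = 56.8333
Moving ranges: 2.6, 1.4, 1.9, 2.6, 0.6, 0.2, 2.1, 1.7, 4.4, 5.6, 2.6; M̄R̄ = 25.7000 / 11 = 2.3364
UCL = X̄ + 3·M̄R̄/d₂ = 56.8333 + 3 × 2.3364 / 1.128 = 63.0471

63.047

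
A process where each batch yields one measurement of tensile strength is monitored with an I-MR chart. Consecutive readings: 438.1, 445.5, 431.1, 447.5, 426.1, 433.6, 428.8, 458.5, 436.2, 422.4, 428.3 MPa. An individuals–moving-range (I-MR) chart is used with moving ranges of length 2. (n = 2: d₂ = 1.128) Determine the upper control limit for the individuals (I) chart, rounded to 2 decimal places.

X̄ = (438.1 + 445.5 + 431.1 + 447.5 + 426.1 + 433.6 + 428.8 + 458.5 + 436.2 + 422.4 + 428.3) / 11 = 436.0091
Moving ranges: 7.4, 14.4, 16.4, 21.4, 7.5, 4.8, 29.7, 22.3, 13.8, 5.9; M̄R̄ = 143.6000 / 10 = 14.3600
UCL = X̄ + 3·M̄R̄/d₂ = 436.0091 + 3 × 14.3600 / 1.128 = 474.2006

474.20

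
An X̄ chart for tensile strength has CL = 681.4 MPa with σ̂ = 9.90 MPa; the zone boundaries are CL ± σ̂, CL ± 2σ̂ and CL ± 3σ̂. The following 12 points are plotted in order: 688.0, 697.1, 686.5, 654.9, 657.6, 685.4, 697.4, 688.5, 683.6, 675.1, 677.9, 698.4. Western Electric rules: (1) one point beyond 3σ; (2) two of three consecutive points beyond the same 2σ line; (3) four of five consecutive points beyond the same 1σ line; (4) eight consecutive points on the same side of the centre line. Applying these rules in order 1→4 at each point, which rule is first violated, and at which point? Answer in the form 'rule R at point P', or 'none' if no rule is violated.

Zone of each point (C = within 1σ̂, B = 1σ̂–2σ̂, A = 2σ̂–3σ̂, * = beyond 3σ̂; sign = side of CL): 1:+C, 2:+B, 3:+C, 4:-A, 5:-A, 6:+C, 7:+B, 8:+C, 9:+C, 10:-C, 11:-C, 12:+B
Rule 2 (two of three consecutive points beyond the same 2σ limit) is satisfied at point 5.

rule 2 at point 5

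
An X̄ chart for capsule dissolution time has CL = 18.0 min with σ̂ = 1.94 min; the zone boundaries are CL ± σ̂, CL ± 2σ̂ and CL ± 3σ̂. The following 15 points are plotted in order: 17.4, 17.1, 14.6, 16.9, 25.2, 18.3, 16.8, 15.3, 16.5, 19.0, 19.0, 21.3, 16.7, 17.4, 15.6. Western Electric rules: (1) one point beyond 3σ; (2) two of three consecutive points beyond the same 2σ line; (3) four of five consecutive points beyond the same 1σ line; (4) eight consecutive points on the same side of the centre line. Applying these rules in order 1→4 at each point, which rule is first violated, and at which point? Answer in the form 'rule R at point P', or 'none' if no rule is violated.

rule 1 at point 5

Zone of each point (C = within 1σ̂, B = 1σ̂–2σ̂, A = 2σ̂–3σ̂, * = beyond 3σ̂; sign = side of CL): 1:-C, 2:-C, 3:-B, 4:-C, 5:+*, 6:+C, 7:-C, 8:-B, 9:-C, 10:+C, 11:+C, 12:+B, 13:-C, 14:-C, 15:-B
Rule 1 (one point beyond the 3σ limits) is satisfied at point 5.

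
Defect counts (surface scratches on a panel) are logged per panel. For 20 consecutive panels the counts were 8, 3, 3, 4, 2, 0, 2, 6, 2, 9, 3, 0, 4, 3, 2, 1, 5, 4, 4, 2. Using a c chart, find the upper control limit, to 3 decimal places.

8.841

c̄ = (8 + 3 + 3 + 4 + 2 + 0 + 2 + 6 + 2 + 9 + 3 + 0 + 4 + 3 + 2 + 1 + 5 + 4 + 4 + 2) / 20 = 67 / 20 = 3.3500
UCL = c̄ + 3√c̄ = 3.3500 + 3 × √3.3500 = 3.3500 + 3 × 1.8303 = 8.8409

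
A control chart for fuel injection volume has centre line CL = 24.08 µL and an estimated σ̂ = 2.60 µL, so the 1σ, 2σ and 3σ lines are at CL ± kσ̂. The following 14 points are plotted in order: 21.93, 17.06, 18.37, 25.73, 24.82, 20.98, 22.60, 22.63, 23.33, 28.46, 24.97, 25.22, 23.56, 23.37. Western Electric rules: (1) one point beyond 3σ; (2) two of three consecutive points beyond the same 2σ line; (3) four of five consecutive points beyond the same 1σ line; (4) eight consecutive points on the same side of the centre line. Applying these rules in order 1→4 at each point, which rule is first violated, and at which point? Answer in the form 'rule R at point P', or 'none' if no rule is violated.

Zone of each point (C = within 1σ̂, B = 1σ̂–2σ̂, A = 2σ̂–3σ̂, * = beyond 3σ̂; sign = side of CL): 1:-C, 2:-A, 3:-A, 4:+C, 5:+C, 6:-B, 7:-C, 8:-C, 9:-C, 10:+B, 11:+C, 12:+C, 13:-C, 14:-C
Rule 2 (two of three consecutive points beyond the same 2σ limit) is satisfied at point 3.

rule 2 at point 3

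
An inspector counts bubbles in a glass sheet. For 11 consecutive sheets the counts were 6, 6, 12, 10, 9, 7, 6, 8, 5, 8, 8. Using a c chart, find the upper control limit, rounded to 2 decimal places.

16.07

c̄ = (6 + 6 + 12 + 10 + 9 + 7 + 6 + 8 + 5 + 8 + 8) / 11 = 85 / 11 = 7.7273
UCL = c̄ + 3√c̄ = 7.7273 + 3 × √7.7273 = 7.7273 + 3 × 2.7798 = 16.0667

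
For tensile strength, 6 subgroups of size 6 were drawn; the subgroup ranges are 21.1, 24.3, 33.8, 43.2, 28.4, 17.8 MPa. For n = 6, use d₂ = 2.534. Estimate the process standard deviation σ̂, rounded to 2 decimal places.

R̄ = (21.1 + 24.3 + 33.8 + 43.2 + 28.4 + 17.8) / 6 = 28.1000
σ̂ = R̄ / d₂ = 28.1000 / 2.534 = 11.0892

11.09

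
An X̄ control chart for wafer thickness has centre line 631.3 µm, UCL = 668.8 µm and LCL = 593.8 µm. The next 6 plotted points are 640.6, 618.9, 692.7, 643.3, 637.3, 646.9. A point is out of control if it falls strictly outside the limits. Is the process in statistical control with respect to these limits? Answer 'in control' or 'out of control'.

Compare each point to [593.8, 668.8]: sample 3 = 692.7 > UCL.

out of control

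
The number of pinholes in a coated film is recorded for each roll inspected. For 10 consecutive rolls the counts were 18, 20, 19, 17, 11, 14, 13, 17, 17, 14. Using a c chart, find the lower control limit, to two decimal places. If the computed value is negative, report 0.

4.00

c̄ = (18 + 20 + 19 + 17 + 11 + 14 + 13 + 17 + 17 + 14) / 10 = 160 / 10 = 16.0000
LCL = c̄ − 3√c̄ = 16.0000 − 3 × 4.0000 = 4.0000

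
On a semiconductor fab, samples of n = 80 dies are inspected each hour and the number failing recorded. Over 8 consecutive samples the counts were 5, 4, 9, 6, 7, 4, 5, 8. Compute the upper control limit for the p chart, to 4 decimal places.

0.1633

p̄ = Σdᵢ / (k·n) = 48 / (8 × 80) = 0.07500
UCL = p̄ + 3·√(p̄(1−p̄)/n) = 0.07500 + 3 × √(0.07500×0.92500/80) = 0.07500 + 3 × 0.02945 = 0.16334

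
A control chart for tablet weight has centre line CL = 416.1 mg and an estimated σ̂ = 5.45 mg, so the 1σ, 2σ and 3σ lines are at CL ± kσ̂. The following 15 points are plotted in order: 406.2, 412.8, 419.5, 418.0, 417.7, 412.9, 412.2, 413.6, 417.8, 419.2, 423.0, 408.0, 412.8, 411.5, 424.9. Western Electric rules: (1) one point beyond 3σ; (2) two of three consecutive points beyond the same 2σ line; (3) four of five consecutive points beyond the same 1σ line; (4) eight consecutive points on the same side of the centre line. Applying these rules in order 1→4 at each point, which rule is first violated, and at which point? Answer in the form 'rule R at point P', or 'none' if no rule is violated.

none

Zone of each point (C = within 1σ̂, B = 1σ̂–2σ̂, A = 2σ̂–3σ̂, * = beyond 3σ̂; sign = side of CL): 1:-B, 2:-C, 3:+C, 4:+C, 5:+C, 6:-C, 7:-C, 8:-C, 9:+C, 10:+C, 11:+B, 12:-B, 13:-C, 14:-C, 15:+B
No rule fires across all 15 points.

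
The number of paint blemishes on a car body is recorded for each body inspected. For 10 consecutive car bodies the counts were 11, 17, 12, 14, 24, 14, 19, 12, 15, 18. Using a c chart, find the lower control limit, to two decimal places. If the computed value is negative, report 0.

c̄ = (11 + 17 + 12 + 14 + 24 + 14 + 19 + 12 + 15 + 18) / 10 = 156 / 10 = 15.6000
LCL = c̄ − 3√c̄ = 15.6000 − 3 × 3.9497 = 3.7509

3.75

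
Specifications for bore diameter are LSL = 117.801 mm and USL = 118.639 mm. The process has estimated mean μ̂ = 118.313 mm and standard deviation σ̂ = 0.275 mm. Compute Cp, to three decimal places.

0.508

Cp = (USL − LSL) / (6σ̂) = (118.639 − 117.801) / (6 × 0.275) = 0.8380 / 1.6500 = 0.5079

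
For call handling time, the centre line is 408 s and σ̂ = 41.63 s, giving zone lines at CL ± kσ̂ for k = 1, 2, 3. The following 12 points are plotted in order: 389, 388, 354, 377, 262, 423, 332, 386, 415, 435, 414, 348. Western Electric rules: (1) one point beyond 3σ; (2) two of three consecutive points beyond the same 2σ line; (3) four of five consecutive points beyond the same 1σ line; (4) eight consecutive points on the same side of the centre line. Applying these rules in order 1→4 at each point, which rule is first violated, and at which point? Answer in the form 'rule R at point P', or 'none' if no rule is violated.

rule 1 at point 5

Zone of each point (C = within 1σ̂, B = 1σ̂–2σ̂, A = 2σ̂–3σ̂, * = beyond 3σ̂; sign = side of CL): 1:-C, 2:-C, 3:-B, 4:-C, 5:-*, 6:+C, 7:-B, 8:-C, 9:+C, 10:+C, 11:+C, 12:-B
Rule 1 (one point beyond the 3σ limits) is satisfied at point 5.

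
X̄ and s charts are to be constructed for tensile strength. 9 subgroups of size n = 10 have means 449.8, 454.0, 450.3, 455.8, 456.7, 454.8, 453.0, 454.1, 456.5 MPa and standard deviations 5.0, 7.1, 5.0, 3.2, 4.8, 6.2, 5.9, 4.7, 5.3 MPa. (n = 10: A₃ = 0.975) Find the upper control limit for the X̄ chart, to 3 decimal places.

459.002

X̄̄ = (449.8 + 454.0 + 450.3 + 455.8 + 456.7 + 454.8 + 453.0 + 454.1 + 456.5) / 9 = 453.8889
s̄ = (5.0 + 7.1 + 5.0 + 3.2 + 4.8 + 6.2 + 5.9 + 4.7 + 5.3) / 9 = 5.2444
UCL = X̄̄ + A₃·s̄ = 453.8889 + 0.975 × 5.2444 = 459.0022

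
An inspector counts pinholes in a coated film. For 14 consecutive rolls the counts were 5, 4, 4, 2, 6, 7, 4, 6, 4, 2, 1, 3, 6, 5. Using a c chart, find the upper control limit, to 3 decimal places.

c̄ = (5 + 4 + 4 + 2 + 6 + 7 + 4 + 6 + 4 + 2 + 1 + 3 + 6 + 5) / 14 = 59 / 14 = 4.2143
UCL = c̄ + 3√c̄ = 4.2143 + 3 × √4.2143 = 4.2143 + 3 × 2.0529 = 10.3729

10.373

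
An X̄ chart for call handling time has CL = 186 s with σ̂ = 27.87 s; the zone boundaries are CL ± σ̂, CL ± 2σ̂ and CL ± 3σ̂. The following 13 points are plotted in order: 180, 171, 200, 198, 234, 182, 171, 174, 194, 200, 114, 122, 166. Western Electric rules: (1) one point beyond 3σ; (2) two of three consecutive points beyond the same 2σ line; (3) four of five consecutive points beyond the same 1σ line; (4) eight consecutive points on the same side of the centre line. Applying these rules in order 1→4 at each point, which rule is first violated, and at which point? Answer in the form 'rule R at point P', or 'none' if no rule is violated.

rule 2 at point 12

Zone of each point (C = within 1σ̂, B = 1σ̂–2σ̂, A = 2σ̂–3σ̂, * = beyond 3σ̂; sign = side of CL): 1:-C, 2:-C, 3:+C, 4:+C, 5:+B, 6:-C, 7:-C, 8:-C, 9:+C, 10:+C, 11:-A, 12:-A, 13:-C
Rule 2 (two of three consecutive points beyond the same 2σ limit) is satisfied at point 12.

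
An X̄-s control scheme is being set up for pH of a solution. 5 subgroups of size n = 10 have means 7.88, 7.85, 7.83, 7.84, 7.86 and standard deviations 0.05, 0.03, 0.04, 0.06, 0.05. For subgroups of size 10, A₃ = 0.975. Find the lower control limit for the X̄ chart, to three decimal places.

7.807

X̄̄ = (7.88 + 7.85 + 7.83 + 7.84 + 7.86) / 5 = 7.8520
s̄ = (0.05 + 0.03 + 0.04 + 0.06 + 0.05) / 5 = 0.0460
LCL = X̄̄ − A₃·s̄ = 7.8520 − 0.975 × 0.0460 = 7.8071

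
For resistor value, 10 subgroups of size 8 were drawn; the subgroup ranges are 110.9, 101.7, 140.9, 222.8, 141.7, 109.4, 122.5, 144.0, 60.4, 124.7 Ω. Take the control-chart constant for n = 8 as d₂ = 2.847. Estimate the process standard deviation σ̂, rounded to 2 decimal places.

44.92

R̄ = (110.9 + 101.7 + 140.9 + 222.8 + 141.7 + 109.4 + 122.5 + 144.0 + 60.4 + 124.7) / 10 = 127.9000
σ̂ = R̄ / d₂ = 127.9000 / 2.847 = 44.9245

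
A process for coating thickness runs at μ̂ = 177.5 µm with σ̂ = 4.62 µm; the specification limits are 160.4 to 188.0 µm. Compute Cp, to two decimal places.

1.00

Cp = (USL − LSL) / (6σ̂) = (188.0 − 160.4) / (6 × 4.62) = 27.6000 / 27.7200 = 0.9957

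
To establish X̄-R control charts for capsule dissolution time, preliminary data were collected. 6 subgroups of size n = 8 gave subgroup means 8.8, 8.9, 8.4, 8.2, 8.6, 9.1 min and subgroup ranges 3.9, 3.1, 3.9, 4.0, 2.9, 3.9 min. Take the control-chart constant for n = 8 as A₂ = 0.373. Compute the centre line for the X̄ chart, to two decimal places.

X̄̄ = (8.8 + 8.9 + 8.4 + 8.2 + 8.6 + 9.1) / 6 = 52.0000 / 6 = 8.6667
CL = X̄̄ = 8.6667

8.67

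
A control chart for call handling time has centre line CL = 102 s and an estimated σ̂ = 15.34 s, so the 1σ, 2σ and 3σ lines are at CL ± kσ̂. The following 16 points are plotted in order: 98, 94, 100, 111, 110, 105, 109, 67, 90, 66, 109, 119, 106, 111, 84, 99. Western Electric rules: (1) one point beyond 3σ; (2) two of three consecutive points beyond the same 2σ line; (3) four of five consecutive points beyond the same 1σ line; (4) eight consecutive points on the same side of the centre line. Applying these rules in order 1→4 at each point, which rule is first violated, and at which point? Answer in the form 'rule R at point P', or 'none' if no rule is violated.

rule 2 at point 10

Zone of each point (C = within 1σ̂, B = 1σ̂–2σ̂, A = 2σ̂–3σ̂, * = beyond 3σ̂; sign = side of CL): 1:-C, 2:-C, 3:-C, 4:+C, 5:+C, 6:+C, 7:+C, 8:-A, 9:-C, 10:-A, 11:+C, 12:+B, 13:+C, 14:+C, 15:-B, 16:-C
Rule 2 (two of three consecutive points beyond the same 2σ limit) is satisfied at point 10.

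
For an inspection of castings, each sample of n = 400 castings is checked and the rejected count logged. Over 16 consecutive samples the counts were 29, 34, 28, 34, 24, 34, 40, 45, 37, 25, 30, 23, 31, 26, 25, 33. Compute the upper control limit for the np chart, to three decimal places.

p̄ = Σdᵢ / (k·n) = 498 / (16 × 400) = 0.07781
UCL = np̄ + 3·√(np̄(1−p̄)) = 31.1250 + 3 × √(31.1250×0.92219) = 31.1250 + 3 × 5.3575 = 47.1976

47.198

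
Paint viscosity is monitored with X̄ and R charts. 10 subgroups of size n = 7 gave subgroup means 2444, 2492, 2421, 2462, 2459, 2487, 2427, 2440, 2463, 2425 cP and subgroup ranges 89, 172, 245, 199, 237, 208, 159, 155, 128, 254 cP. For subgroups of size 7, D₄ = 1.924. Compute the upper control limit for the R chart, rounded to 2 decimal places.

R̄ = (89 + 172 + 245 + 199 + 237 + 208 + 159 + 155 + 128 + 254) / 10 = 1846.0000 / 10 = 184.6000
UCL_R = D₄·R̄ = 1.924 × 184.6000 = 355.1704

355.17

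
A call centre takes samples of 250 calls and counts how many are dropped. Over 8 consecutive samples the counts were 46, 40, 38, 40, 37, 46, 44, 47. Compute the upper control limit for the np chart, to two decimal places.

60.03

p̄ = Σdᵢ / (k·n) = 338 / (8 × 250) = 0.16900
UCL = np̄ + 3·√(np̄(1−p̄)) = 42.2500 + 3 × √(42.2500×0.83100) = 42.2500 + 3 × 5.9253 = 60.0260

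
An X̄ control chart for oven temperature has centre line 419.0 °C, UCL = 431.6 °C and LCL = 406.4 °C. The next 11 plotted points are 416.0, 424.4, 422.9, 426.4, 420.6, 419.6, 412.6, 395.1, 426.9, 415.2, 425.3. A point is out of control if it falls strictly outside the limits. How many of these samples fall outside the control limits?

Compare each point to [406.4, 431.6]: sample 8 = 395.1 < LCL.

1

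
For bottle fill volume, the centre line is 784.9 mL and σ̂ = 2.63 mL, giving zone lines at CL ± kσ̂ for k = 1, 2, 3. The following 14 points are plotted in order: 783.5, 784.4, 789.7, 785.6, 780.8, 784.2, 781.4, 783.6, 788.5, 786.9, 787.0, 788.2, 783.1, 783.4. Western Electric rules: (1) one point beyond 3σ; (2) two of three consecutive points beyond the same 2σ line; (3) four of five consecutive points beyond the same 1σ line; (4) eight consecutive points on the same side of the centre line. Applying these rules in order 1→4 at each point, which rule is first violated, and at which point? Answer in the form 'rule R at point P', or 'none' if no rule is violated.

Zone of each point (C = within 1σ̂, B = 1σ̂–2σ̂, A = 2σ̂–3σ̂, * = beyond 3σ̂; sign = side of CL): 1:-C, 2:-C, 3:+B, 4:+C, 5:-B, 6:-C, 7:-B, 8:-C, 9:+B, 10:+C, 11:+C, 12:+B, 13:-C, 14:-C
No rule fires across all 14 points.

none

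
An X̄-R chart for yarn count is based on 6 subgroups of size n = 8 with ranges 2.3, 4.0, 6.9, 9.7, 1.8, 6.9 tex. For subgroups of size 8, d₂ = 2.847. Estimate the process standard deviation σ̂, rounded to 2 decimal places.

R̄ = (2.3 + 4.0 + 6.9 + 9.7 + 1.8 + 6.9) / 6 = 5.2667
σ̂ = R̄ / d₂ = 5.2667 / 2.847 = 1.8499

1.85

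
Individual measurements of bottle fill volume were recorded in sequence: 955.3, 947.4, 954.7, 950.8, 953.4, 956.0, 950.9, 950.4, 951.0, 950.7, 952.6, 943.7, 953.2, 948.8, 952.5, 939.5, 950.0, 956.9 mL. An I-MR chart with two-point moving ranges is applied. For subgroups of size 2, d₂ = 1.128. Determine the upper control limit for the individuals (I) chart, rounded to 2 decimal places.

965.01

X̄ = (955.3 + 947.4 + 954.7 + 950.8 + 953.4 + 956.0 + 950.9 + 950.4 + 951.0 + 950.7 + 952.6 + 943.7 + 953.2 + 948.8 + 952.5 + 939.5 + 950.0 + 956.9) / 18 = 950.9889
Moving ranges: 7.9, 7.3, 3.9, 2.6, 2.6, 5.1, 0.5, 0.6, 0.3, 1.9, 8.9, 9.5, 4.4, 3.7, 13.0, 10.5, 6.9; M̄R̄ = 89.6000 / 17 = 5.2706
UCL = X̄ + 3·M̄R̄/d₂ = 950.9889 + 3 × 5.2706 / 1.128 = 965.0064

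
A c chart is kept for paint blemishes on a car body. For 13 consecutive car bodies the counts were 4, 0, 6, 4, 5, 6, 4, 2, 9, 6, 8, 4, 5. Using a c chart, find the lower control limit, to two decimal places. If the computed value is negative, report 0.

c̄ = (4 + 0 + 6 + 4 + 5 + 6 + 4 + 2 + 9 + 6 + 8 + 4 + 5) / 13 = 63 / 13 = 4.8462
LCL = c̄ − 3√c̄ = 4.8462 − 3 × 2.2014 = -1.7580 → 0 (cannot be negative)

0.00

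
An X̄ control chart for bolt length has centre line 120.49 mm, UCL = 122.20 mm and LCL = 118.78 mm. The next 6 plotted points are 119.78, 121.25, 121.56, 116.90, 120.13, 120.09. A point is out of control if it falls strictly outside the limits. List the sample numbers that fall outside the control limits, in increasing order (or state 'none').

Compare each point to [118.78, 122.20]: sample 4 = 116.90 < LCL.

4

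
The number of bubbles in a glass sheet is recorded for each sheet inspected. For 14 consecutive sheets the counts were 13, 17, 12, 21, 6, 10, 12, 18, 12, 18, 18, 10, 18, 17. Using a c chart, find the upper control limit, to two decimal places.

c̄ = (13 + 17 + 12 + 21 + 6 + 10 + 12 + 18 + 12 + 18 + 18 + 10 + 18 + 17) / 14 = 202 / 14 = 14.4286
UCL = c̄ + 3√c̄ = 14.4286 + 3 × √14.4286 = 14.4286 + 3 × 3.7985 = 25.8241

25.82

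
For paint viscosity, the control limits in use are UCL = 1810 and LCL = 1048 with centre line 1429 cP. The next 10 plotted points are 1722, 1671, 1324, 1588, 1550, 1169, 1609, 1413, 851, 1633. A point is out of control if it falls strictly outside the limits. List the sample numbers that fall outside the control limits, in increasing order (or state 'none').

Compare each point to [1048, 1810]: sample 9 = 851 < LCL.

9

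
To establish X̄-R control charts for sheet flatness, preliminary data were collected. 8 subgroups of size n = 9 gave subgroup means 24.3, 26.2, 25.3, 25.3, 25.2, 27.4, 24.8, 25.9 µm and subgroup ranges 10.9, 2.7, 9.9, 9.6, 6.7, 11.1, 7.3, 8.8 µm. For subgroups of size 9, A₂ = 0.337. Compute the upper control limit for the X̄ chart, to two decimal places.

28.37

X̄̄ = (24.3 + 26.2 + 25.3 + 25.3 + 25.2 + 27.4 + 24.8 + 25.9) / 8 = 204.4000 / 8 = 25.5500
R̄ = (10.9 + 2.7 + 9.9 + 9.6 + 6.7 + 11.1 + 7.3 + 8.8) / 8 = 67.0000 / 8 = 8.3750
UCL = X̄̄ + A₂·R̄ = 25.5500 + 0.337 × 8.3750 = 28.3724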